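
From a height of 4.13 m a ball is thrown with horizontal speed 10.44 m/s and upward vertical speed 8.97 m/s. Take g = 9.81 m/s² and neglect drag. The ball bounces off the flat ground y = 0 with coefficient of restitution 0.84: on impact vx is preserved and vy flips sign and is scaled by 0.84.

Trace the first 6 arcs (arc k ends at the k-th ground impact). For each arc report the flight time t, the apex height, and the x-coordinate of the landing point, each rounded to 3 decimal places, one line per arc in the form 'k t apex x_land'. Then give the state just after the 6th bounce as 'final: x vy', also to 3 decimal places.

1 2.210 8.231 23.070
2 2.176 5.808 45.790
3 1.828 4.098 64.876
4 1.536 2.892 80.907
5 1.290 2.040 94.374
6 1.084 1.440 105.685
final: 105.685 4.464

Arc 1: start y=4.130, vy=8.970 → t=2.210, apex=8.231, x_land=23.070, impact vy=-12.708
  bounce: vy ← 0.84·12.708 = 10.675
Arc 2: start y=0.000, vy=10.675 → t=2.176, apex=5.808, x_land=45.790, impact vy=-10.675
  bounce: vy ← 0.84·10.675 = 8.967
Arc 3: start y=0.000, vy=8.967 → t=1.828, apex=4.098, x_land=64.876, impact vy=-8.967
  bounce: vy ← 0.84·8.967 = 7.532
Arc 4: start y=0.000, vy=7.532 → t=1.536, apex=2.892, x_land=80.907, impact vy=-7.532
  bounce: vy ← 0.84·7.532 = 6.327
Arc 5: start y=0.000, vy=6.327 → t=1.290, apex=2.040, x_land=94.374, impact vy=-6.327
  bounce: vy ← 0.84·6.327 = 5.315
Arc 6: start y=0.000, vy=5.315 → t=1.084, apex=1.440, x_land=105.685, impact vy=-5.315
  bounce: vy ← 0.84·5.315 = 4.464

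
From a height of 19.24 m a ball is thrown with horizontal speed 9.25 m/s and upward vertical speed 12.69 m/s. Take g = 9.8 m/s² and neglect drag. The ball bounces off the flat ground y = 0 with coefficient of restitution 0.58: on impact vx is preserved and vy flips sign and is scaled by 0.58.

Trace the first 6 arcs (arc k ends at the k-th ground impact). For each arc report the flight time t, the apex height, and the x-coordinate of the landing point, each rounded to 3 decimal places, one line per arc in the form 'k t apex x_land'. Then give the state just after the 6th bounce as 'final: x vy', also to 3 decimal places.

1 3.662 27.456 33.874
2 2.746 9.236 59.273
3 1.593 3.107 74.005
4 0.924 1.045 82.549
5 0.536 0.352 87.505
6 0.311 0.118 90.379
final: 90.379 0.883

Arc 1: start y=19.240, vy=12.690 → t=3.662, apex=27.456, x_land=33.874, impact vy=-23.198
  bounce: vy ← 0.58·23.198 = 13.455
Arc 2: start y=0.000, vy=13.455 → t=2.746, apex=9.236, x_land=59.273, impact vy=-13.455
  bounce: vy ← 0.58·13.455 = 7.804
Arc 3: start y=0.000, vy=7.804 → t=1.593, apex=3.107, x_land=74.005, impact vy=-7.804
  bounce: vy ← 0.58·7.804 = 4.526
Arc 4: start y=0.000, vy=4.526 → t=0.924, apex=1.045, x_land=82.549, impact vy=-4.526
  bounce: vy ← 0.58·4.526 = 2.625
Arc 5: start y=0.000, vy=2.625 → t=0.536, apex=0.352, x_land=87.505, impact vy=-2.625
  bounce: vy ← 0.58·2.625 = 1.523
Arc 6: start y=0.000, vy=1.523 → t=0.311, apex=0.118, x_land=90.379, impact vy=-1.523
  bounce: vy ← 0.58·1.523 = 0.883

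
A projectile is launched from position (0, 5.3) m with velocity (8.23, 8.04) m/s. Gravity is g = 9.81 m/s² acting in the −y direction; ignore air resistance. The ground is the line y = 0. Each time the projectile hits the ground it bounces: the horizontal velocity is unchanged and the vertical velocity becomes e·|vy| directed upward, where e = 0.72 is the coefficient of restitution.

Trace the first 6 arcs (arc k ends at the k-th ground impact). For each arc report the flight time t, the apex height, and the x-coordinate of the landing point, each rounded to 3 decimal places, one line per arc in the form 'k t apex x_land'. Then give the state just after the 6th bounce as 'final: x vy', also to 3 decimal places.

1 2.143 8.595 17.639
2 1.906 4.455 33.327
3 1.372 2.310 44.622
4 0.988 1.197 52.754
5 0.711 0.621 58.610
6 0.512 0.322 62.826
final: 62.826 1.809

Arc 1: start y=5.300, vy=8.040 → t=2.143, apex=8.595, x_land=17.639, impact vy=-12.986
  bounce: vy ← 0.72·12.986 = 9.350
Arc 2: start y=0.000, vy=9.350 → t=1.906, apex=4.455, x_land=33.327, impact vy=-9.350
  bounce: vy ← 0.72·9.350 = 6.732
Arc 3: start y=0.000, vy=6.732 → t=1.372, apex=2.310, x_land=44.622, impact vy=-6.732
  bounce: vy ← 0.72·6.732 = 4.847
Arc 4: start y=0.000, vy=4.847 → t=0.988, apex=1.197, x_land=52.754, impact vy=-4.847
  bounce: vy ← 0.72·4.847 = 3.490
Arc 5: start y=0.000, vy=3.490 → t=0.711, apex=0.621, x_land=58.610, impact vy=-3.490
  bounce: vy ← 0.72·3.490 = 2.513
Arc 6: start y=0.000, vy=2.513 → t=0.512, apex=0.322, x_land=62.826, impact vy=-2.513
  bounce: vy ← 0.72·2.513 = 1.809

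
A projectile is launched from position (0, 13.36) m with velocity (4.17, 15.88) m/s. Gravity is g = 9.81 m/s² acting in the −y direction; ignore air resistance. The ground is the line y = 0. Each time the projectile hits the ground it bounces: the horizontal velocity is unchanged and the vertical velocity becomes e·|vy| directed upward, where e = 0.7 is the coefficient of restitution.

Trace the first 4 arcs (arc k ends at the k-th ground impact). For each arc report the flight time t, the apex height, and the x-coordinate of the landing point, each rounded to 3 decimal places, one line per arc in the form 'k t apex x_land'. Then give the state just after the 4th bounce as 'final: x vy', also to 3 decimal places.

1 3.930 26.213 16.390
2 3.236 12.844 29.886
3 2.266 6.294 39.333
4 1.586 3.084 45.946
final: 45.946 5.445

Arc 1: start y=13.360, vy=15.880 → t=3.930, apex=26.213, x_land=16.390, impact vy=-22.678
  bounce: vy ← 0.7·22.678 = 15.875
Arc 2: start y=0.000, vy=15.875 → t=3.236, apex=12.844, x_land=29.886, impact vy=-15.875
  bounce: vy ← 0.7·15.875 = 11.112
Arc 3: start y=0.000, vy=11.112 → t=2.266, apex=6.294, x_land=39.333, impact vy=-11.112
  bounce: vy ← 0.7·11.112 = 7.779
Arc 4: start y=0.000, vy=7.779 → t=1.586, apex=3.084, x_land=45.946, impact vy=-7.779
  bounce: vy ← 0.7·7.779 = 5.445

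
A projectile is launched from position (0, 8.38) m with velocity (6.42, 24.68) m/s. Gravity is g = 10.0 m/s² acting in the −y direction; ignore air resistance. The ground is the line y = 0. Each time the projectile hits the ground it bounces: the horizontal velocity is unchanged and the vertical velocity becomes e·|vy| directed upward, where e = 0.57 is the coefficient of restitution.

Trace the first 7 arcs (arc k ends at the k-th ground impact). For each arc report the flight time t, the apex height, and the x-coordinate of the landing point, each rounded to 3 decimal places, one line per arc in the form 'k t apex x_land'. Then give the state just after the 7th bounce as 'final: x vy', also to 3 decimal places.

1 5.255 38.835 33.737
2 3.177 12.618 54.134
3 1.811 4.099 65.760
4 1.032 1.332 72.387
5 0.588 0.433 76.164
6 0.335 0.141 78.318
7 0.191 0.046 79.545
final: 79.545 0.545

Arc 1: start y=8.380, vy=24.680 → t=5.255, apex=38.835, x_land=33.737, impact vy=-27.869
  bounce: vy ← 0.57·27.869 = 15.886
Arc 2: start y=0.000, vy=15.886 → t=3.177, apex=12.618, x_land=54.134, impact vy=-15.886
  bounce: vy ← 0.57·15.886 = 9.055
Arc 3: start y=0.000, vy=9.055 → t=1.811, apex=4.099, x_land=65.760, impact vy=-9.055
  bounce: vy ← 0.57·9.055 = 5.161
Arc 4: start y=0.000, vy=5.161 → t=1.032, apex=1.332, x_land=72.387, impact vy=-5.161
  bounce: vy ← 0.57·5.161 = 2.942
Arc 5: start y=0.000, vy=2.942 → t=0.588, apex=0.433, x_land=76.164, impact vy=-2.942
  bounce: vy ← 0.57·2.942 = 1.677
Arc 6: start y=0.000, vy=1.677 → t=0.335, apex=0.141, x_land=78.318, impact vy=-1.677
  bounce: vy ← 0.57·1.677 = 0.956
Arc 7: start y=0.000, vy=0.956 → t=0.191, apex=0.046, x_land=79.545, impact vy=-0.956
  bounce: vy ← 0.57·0.956 = 0.545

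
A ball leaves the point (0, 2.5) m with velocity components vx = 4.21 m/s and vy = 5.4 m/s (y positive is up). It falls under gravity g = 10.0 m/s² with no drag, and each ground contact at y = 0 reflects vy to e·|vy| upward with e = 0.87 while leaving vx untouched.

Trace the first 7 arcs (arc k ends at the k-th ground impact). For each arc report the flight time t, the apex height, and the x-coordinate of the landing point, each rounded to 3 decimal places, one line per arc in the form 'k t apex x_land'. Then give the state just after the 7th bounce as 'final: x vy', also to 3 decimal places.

Arc 1: start y=2.500, vy=5.400 → t=1.430, apex=3.958, x_land=6.019, impact vy=-8.897
  bounce: vy ← 0.87·8.897 = 7.741
Arc 2: start y=0.000, vy=7.741 → t=1.548, apex=2.996, x_land=12.537, impact vy=-7.741
  bounce: vy ← 0.87·7.741 = 6.734
Arc 3: start y=0.000, vy=6.734 → t=1.347, apex=2.268, x_land=18.207, impact vy=-6.734
  bounce: vy ← 0.87·6.734 = 5.859
Arc 4: start y=0.000, vy=5.859 → t=1.172, apex=1.716, x_land=23.140, impact vy=-5.859
  bounce: vy ← 0.87·5.859 = 5.097
Arc 5: start y=0.000, vy=5.097 → t=1.019, apex=1.299, x_land=27.432, impact vy=-5.097
  bounce: vy ← 0.87·5.097 = 4.435
Arc 6: start y=0.000, vy=4.435 → t=0.887, apex=0.983, x_land=31.166, impact vy=-4.435
  bounce: vy ← 0.87·4.435 = 3.858
Arc 7: start y=0.000, vy=3.858 → t=0.772, apex=0.744, x_land=34.414, impact vy=-3.858
  bounce: vy ← 0.87·3.858 = 3.357

1 1.430 3.958 6.019
2 1.548 2.996 12.537
3 1.347 2.268 18.207
4 1.172 1.716 23.140
5 1.019 1.299 27.432
6 0.887 0.983 31.166
7 0.772 0.744 34.414
final: 34.414 3.357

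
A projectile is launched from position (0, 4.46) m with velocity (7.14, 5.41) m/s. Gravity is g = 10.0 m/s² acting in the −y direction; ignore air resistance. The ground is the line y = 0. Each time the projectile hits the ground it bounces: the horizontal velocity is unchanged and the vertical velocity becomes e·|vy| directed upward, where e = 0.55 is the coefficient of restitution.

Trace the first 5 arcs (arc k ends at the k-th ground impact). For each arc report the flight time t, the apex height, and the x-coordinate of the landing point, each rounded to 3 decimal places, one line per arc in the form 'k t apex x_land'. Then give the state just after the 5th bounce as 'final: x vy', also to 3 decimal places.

1 1.629 5.923 11.634
2 1.197 1.792 20.183
3 0.659 0.542 24.884
4 0.362 0.164 27.470
5 0.199 0.050 28.893
final: 28.893 0.548

Arc 1: start y=4.460, vy=5.410 → t=1.629, apex=5.923, x_land=11.634, impact vy=-10.884
  bounce: vy ← 0.55·10.884 = 5.986
Arc 2: start y=0.000, vy=5.986 → t=1.197, apex=1.792, x_land=20.183, impact vy=-5.986
  bounce: vy ← 0.55·5.986 = 3.293
Arc 3: start y=0.000, vy=3.293 → t=0.659, apex=0.542, x_land=24.884, impact vy=-3.293
  bounce: vy ← 0.55·3.293 = 1.811
Arc 4: start y=0.000, vy=1.811 → t=0.362, apex=0.164, x_land=27.470, impact vy=-1.811
  bounce: vy ← 0.55·1.811 = 0.996
Arc 5: start y=0.000, vy=0.996 → t=0.199, apex=0.050, x_land=28.893, impact vy=-0.996
  bounce: vy ← 0.55·0.996 = 0.548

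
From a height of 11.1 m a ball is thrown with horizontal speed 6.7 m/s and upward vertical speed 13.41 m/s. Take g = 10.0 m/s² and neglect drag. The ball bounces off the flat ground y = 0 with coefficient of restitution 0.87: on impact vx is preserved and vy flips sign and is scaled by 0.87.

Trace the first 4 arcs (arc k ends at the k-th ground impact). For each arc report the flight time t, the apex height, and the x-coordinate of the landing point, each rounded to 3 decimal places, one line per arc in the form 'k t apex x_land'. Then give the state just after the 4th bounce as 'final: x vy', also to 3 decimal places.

Arc 1: start y=11.100, vy=13.410 → t=3.346, apex=20.091, x_land=22.415, impact vy=-20.046
  bounce: vy ← 0.87·20.046 = 17.440
Arc 2: start y=0.000, vy=17.440 → t=3.488, apex=15.207, x_land=45.785, impact vy=-17.440
  bounce: vy ← 0.87·17.440 = 15.173
Arc 3: start y=0.000, vy=15.173 → t=3.035, apex=11.510, x_land=66.116, impact vy=-15.173
  bounce: vy ← 0.87·15.173 = 13.200
Arc 4: start y=0.000, vy=13.200 → t=2.640, apex=8.712, x_land=83.804, impact vy=-13.200
  bounce: vy ← 0.87·13.200 = 11.484

1 3.346 20.091 22.415
2 3.488 15.207 45.785
3 3.035 11.510 66.116
4 2.640 8.712 83.804
final: 83.804 11.484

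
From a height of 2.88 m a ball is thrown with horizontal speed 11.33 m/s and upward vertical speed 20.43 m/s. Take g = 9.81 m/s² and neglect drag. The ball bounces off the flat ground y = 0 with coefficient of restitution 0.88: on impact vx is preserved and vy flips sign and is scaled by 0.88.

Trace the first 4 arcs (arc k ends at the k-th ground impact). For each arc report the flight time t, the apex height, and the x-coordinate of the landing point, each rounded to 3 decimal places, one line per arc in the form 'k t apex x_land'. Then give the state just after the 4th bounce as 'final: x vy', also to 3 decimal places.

1 4.302 24.153 48.738
2 3.906 18.704 92.987
3 3.437 14.485 131.927
4 3.024 11.217 166.195
final: 166.195 13.055

Arc 1: start y=2.880, vy=20.430 → t=4.302, apex=24.153, x_land=48.738, impact vy=-21.769
  bounce: vy ← 0.88·21.769 = 19.157
Arc 2: start y=0.000, vy=19.157 → t=3.906, apex=18.704, x_land=92.987, impact vy=-19.157
  bounce: vy ← 0.88·19.157 = 16.858
Arc 3: start y=0.000, vy=16.858 → t=3.437, apex=14.485, x_land=131.927, impact vy=-16.858
  bounce: vy ← 0.88·16.858 = 14.835
Arc 4: start y=0.000, vy=14.835 → t=3.024, apex=11.217, x_land=166.195, impact vy=-14.835
  bounce: vy ← 0.88·14.835 = 13.055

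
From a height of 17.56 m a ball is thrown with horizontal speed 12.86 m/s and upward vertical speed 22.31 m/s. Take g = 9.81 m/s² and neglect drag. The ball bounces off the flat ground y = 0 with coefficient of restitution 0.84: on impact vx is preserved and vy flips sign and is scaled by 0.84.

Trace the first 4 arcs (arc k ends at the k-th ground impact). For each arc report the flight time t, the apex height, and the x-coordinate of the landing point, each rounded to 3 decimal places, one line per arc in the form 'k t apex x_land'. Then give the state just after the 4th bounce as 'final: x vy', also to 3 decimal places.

Arc 1: start y=17.560, vy=22.310 → t=5.233, apex=42.929, x_land=67.291, impact vy=-29.022
  bounce: vy ← 0.84·29.022 = 24.378
Arc 2: start y=0.000, vy=24.378 → t=4.970, apex=30.291, x_land=131.207, impact vy=-24.378
  bounce: vy ← 0.84·24.378 = 20.478
Arc 3: start y=0.000, vy=20.478 → t=4.175, apex=21.373, x_land=184.895, impact vy=-20.478
  bounce: vy ← 0.84·20.478 = 17.201
Arc 4: start y=0.000, vy=17.201 → t=3.507, apex=15.081, x_land=229.994, impact vy=-17.201
  bounce: vy ← 0.84·17.201 = 14.449

1 5.233 42.929 67.291
2 4.970 30.291 131.207
3 4.175 21.373 184.895
4 3.507 15.081 229.994
final: 229.994 14.449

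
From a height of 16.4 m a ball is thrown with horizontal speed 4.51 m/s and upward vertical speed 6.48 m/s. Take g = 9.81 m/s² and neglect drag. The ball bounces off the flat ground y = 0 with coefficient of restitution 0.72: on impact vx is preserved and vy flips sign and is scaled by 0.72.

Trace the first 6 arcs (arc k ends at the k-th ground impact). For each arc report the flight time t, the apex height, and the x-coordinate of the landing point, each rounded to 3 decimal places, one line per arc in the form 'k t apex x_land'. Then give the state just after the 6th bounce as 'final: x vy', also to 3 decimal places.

1 2.605 18.540 11.747
2 2.800 9.611 24.374
3 2.016 4.982 33.465
4 1.451 2.583 40.010
5 1.045 1.339 44.723
6 0.752 0.694 48.116
final: 48.116 2.657

Arc 1: start y=16.400, vy=6.480 → t=2.605, apex=18.540, x_land=11.747, impact vy=-19.072
  bounce: vy ← 0.72·19.072 = 13.732
Arc 2: start y=0.000, vy=13.732 → t=2.800, apex=9.611, x_land=24.374, impact vy=-13.732
  bounce: vy ← 0.72·13.732 = 9.887
Arc 3: start y=0.000, vy=9.887 → t=2.016, apex=4.982, x_land=33.465, impact vy=-9.887
  bounce: vy ← 0.72·9.887 = 7.119
Arc 4: start y=0.000, vy=7.119 → t=1.451, apex=2.583, x_land=40.010, impact vy=-7.119
  bounce: vy ← 0.72·7.119 = 5.126
Arc 5: start y=0.000, vy=5.126 → t=1.045, apex=1.339, x_land=44.723, impact vy=-5.126
  bounce: vy ← 0.72·5.126 = 3.690
Arc 6: start y=0.000, vy=3.690 → t=0.752, apex=0.694, x_land=48.116, impact vy=-3.690
  bounce: vy ← 0.72·3.690 = 2.657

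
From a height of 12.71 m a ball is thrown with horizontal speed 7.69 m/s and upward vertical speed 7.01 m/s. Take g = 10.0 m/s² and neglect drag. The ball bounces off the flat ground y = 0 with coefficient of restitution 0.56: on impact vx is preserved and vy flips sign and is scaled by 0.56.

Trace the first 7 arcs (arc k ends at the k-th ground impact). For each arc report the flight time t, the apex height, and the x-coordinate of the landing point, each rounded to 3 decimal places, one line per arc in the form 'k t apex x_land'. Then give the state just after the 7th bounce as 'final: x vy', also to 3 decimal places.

Arc 1: start y=12.710, vy=7.010 → t=2.443, apex=15.167, x_land=18.784, impact vy=-17.417
  bounce: vy ← 0.56·17.417 = 9.753
Arc 2: start y=0.000, vy=9.753 → t=1.951, apex=4.756, x_land=33.785, impact vy=-9.753
  bounce: vy ← 0.56·9.753 = 5.462
Arc 3: start y=0.000, vy=5.462 → t=1.092, apex=1.492, x_land=42.185, impact vy=-5.462
  bounce: vy ← 0.56·5.462 = 3.059
Arc 4: start y=0.000, vy=3.059 → t=0.612, apex=0.468, x_land=46.889, impact vy=-3.059
  bounce: vy ← 0.56·3.059 = 1.713
Arc 5: start y=0.000, vy=1.713 → t=0.343, apex=0.147, x_land=49.524, impact vy=-1.713
  bounce: vy ← 0.56·1.713 = 0.959
Arc 6: start y=0.000, vy=0.959 → t=0.192, apex=0.046, x_land=50.999, impact vy=-0.959
  bounce: vy ← 0.56·0.959 = 0.537
Arc 7: start y=0.000, vy=0.537 → t=0.107, apex=0.014, x_land=51.825, impact vy=-0.537
  bounce: vy ← 0.56·0.537 = 0.301

1 2.443 15.167 18.784
2 1.951 4.756 33.785
3 1.092 1.492 42.185
4 0.612 0.468 46.889
5 0.343 0.147 49.524
6 0.192 0.046 50.999
7 0.107 0.014 51.825
final: 51.825 0.301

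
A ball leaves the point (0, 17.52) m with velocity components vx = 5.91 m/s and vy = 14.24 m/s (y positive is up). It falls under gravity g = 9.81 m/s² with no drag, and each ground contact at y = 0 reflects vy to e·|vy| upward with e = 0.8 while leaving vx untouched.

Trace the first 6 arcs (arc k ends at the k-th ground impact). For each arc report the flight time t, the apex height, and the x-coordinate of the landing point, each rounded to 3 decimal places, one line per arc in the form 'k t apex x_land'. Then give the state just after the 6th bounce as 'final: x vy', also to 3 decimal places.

Arc 1: start y=17.520, vy=14.240 → t=3.835, apex=27.855, x_land=22.663, impact vy=-23.378
  bounce: vy ← 0.8·23.378 = 18.702
Arc 2: start y=0.000, vy=18.702 → t=3.813, apex=17.827, x_land=45.197, impact vy=-18.702
  bounce: vy ← 0.8·18.702 = 14.962
Arc 3: start y=0.000, vy=14.962 → t=3.050, apex=11.410, x_land=63.224, impact vy=-14.962
  bounce: vy ← 0.8·14.962 = 11.969
Arc 4: start y=0.000, vy=11.969 → t=2.440, apex=7.302, x_land=77.646, impact vy=-11.969
  bounce: vy ← 0.8·11.969 = 9.576
Arc 5: start y=0.000, vy=9.576 → t=1.952, apex=4.673, x_land=89.184, impact vy=-9.576
  bounce: vy ← 0.8·9.576 = 7.660
Arc 6: start y=0.000, vy=7.660 → t=1.562, apex=2.991, x_land=98.414, impact vy=-7.660
  bounce: vy ← 0.8·7.660 = 6.128

1 3.835 27.855 22.663
2 3.813 17.827 45.197
3 3.050 11.410 63.224
4 2.440 7.302 77.646
5 1.952 4.673 89.184
6 1.562 2.991 98.414
final: 98.414 6.128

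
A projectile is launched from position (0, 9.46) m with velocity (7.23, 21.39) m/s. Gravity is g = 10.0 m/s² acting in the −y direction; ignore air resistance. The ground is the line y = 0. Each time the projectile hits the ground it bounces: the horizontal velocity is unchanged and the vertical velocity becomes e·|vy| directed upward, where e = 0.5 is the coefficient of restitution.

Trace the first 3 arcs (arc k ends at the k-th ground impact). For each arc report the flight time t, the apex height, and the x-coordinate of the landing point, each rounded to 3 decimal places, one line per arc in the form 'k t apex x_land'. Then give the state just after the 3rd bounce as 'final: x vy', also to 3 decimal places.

Arc 1: start y=9.460, vy=21.390 → t=4.682, apex=32.337, x_land=33.852, impact vy=-25.431
  bounce: vy ← 0.5·25.431 = 12.715
Arc 2: start y=0.000, vy=12.715 → t=2.543, apex=8.084, x_land=52.238, impact vy=-12.715
  bounce: vy ← 0.5·12.715 = 6.358
Arc 3: start y=0.000, vy=6.358 → t=1.272, apex=2.021, x_land=61.431, impact vy=-6.358
  bounce: vy ← 0.5·6.358 = 3.179

1 4.682 32.337 33.852
2 2.543 8.084 52.238
3 1.272 2.021 61.431
final: 61.431 3.179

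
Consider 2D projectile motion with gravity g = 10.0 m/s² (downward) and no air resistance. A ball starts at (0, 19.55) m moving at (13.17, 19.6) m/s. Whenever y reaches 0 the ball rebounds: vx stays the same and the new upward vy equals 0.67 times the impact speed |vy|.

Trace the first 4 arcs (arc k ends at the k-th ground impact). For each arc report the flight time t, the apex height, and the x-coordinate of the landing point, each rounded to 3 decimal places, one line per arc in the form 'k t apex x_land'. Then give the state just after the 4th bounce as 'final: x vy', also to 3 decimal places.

1 4.744 38.758 62.481
2 3.731 17.398 111.615
3 2.500 7.810 144.535
4 1.675 3.506 166.592
final: 166.592 5.610

Arc 1: start y=19.550, vy=19.600 → t=4.744, apex=38.758, x_land=62.481, impact vy=-27.842
  bounce: vy ← 0.67·27.842 = 18.654
Arc 2: start y=0.000, vy=18.654 → t=3.731, apex=17.398, x_land=111.615, impact vy=-18.654
  bounce: vy ← 0.67·18.654 = 12.498
Arc 3: start y=0.000, vy=12.498 → t=2.500, apex=7.810, x_land=144.535, impact vy=-12.498
  bounce: vy ← 0.67·12.498 = 8.374
Arc 4: start y=0.000, vy=8.374 → t=1.675, apex=3.506, x_land=166.592, impact vy=-8.374
  bounce: vy ← 0.67·8.374 = 5.610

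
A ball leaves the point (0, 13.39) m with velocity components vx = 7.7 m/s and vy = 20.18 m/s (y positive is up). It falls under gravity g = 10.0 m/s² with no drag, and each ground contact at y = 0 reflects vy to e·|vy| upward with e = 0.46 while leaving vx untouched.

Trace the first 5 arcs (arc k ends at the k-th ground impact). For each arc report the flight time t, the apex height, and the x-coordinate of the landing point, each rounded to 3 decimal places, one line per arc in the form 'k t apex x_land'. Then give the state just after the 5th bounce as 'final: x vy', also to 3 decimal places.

Arc 1: start y=13.390, vy=20.180 → t=4.616, apex=33.752, x_land=35.544, impact vy=-25.981
  bounce: vy ← 0.46·25.981 = 11.951
Arc 2: start y=0.000, vy=11.951 → t=2.390, apex=7.142, x_land=53.949, impact vy=-11.951
  bounce: vy ← 0.46·11.951 = 5.498
Arc 3: start y=0.000, vy=5.498 → t=1.100, apex=1.511, x_land=62.416, impact vy=-5.498
  bounce: vy ← 0.46·5.498 = 2.529
Arc 4: start y=0.000, vy=2.529 → t=0.506, apex=0.320, x_land=66.310, impact vy=-2.529
  bounce: vy ← 0.46·2.529 = 1.163
Arc 5: start y=0.000, vy=1.163 → t=0.233, apex=0.068, x_land=68.102, impact vy=-1.163
  bounce: vy ← 0.46·1.163 = 0.535

1 4.616 33.752 35.544
2 2.390 7.142 53.949
3 1.100 1.511 62.416
4 0.506 0.320 66.310
5 0.233 0.068 68.102
final: 68.102 0.535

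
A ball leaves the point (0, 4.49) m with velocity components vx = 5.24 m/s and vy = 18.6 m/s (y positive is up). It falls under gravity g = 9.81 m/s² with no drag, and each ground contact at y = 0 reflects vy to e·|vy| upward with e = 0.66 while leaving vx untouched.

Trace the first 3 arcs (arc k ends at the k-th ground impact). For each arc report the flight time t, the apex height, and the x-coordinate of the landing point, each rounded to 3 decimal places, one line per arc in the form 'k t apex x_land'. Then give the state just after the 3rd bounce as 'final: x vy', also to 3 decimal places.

Arc 1: start y=4.490, vy=18.600 → t=4.020, apex=22.123, x_land=21.064, impact vy=-20.834
  bounce: vy ← 0.66·20.834 = 13.750
Arc 2: start y=0.000, vy=13.750 → t=2.803, apex=9.637, x_land=35.753, impact vy=-13.750
  bounce: vy ← 0.66·13.750 = 9.075
Arc 3: start y=0.000, vy=9.075 → t=1.850, apex=4.198, x_land=45.448, impact vy=-9.075
  bounce: vy ← 0.66·9.075 = 5.990

1 4.020 22.123 21.064
2 2.803 9.637 35.753
3 1.850 4.198 45.448
final: 45.448 5.990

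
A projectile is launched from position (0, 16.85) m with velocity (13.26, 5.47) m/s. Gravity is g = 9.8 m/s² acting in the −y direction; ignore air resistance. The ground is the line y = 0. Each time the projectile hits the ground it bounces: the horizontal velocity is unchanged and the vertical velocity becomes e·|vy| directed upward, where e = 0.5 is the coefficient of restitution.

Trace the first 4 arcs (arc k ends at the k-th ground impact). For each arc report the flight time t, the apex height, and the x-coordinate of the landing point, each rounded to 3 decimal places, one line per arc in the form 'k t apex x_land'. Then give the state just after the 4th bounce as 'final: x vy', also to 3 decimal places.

Arc 1: start y=16.850, vy=5.470 → t=2.495, apex=18.377, x_land=33.080, impact vy=-18.978
  bounce: vy ← 0.5·18.978 = 9.489
Arc 2: start y=0.000, vy=9.489 → t=1.937, apex=4.594, x_land=58.759, impact vy=-9.489
  bounce: vy ← 0.5·9.489 = 4.745
Arc 3: start y=0.000, vy=4.745 → t=0.968, apex=1.149, x_land=71.599, impact vy=-4.745
  bounce: vy ← 0.5·4.745 = 2.372
Arc 4: start y=0.000, vy=2.372 → t=0.484, apex=0.287, x_land=78.018, impact vy=-2.372
  bounce: vy ← 0.5·2.372 = 1.186

1 2.495 18.377 33.080
2 1.937 4.594 58.759
3 0.968 1.149 71.599
4 0.484 0.287 78.018
final: 78.018 1.186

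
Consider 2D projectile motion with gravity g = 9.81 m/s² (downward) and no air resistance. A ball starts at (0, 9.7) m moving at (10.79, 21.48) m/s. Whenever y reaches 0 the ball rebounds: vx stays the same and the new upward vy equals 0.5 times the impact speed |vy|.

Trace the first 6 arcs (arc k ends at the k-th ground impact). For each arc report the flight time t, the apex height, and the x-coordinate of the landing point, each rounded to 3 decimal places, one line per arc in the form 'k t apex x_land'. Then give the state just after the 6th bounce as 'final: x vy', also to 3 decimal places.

1 4.792 33.216 51.705
2 2.602 8.304 79.783
3 1.301 2.076 93.823
4 0.651 0.519 100.842
5 0.325 0.130 104.352
6 0.163 0.032 106.107
final: 106.107 0.399

Arc 1: start y=9.700, vy=21.480 → t=4.792, apex=33.216, x_land=51.705, impact vy=-25.529
  bounce: vy ← 0.5·25.529 = 12.764
Arc 2: start y=0.000, vy=12.764 → t=2.602, apex=8.304, x_land=79.783, impact vy=-12.764
  bounce: vy ← 0.5·12.764 = 6.382
Arc 3: start y=0.000, vy=6.382 → t=1.301, apex=2.076, x_land=93.823, impact vy=-6.382
  bounce: vy ← 0.5·6.382 = 3.191
Arc 4: start y=0.000, vy=3.191 → t=0.651, apex=0.519, x_land=100.842, impact vy=-3.191
  bounce: vy ← 0.5·3.191 = 1.596
Arc 5: start y=0.000, vy=1.596 → t=0.325, apex=0.130, x_land=104.352, impact vy=-1.596
  bounce: vy ← 0.5·1.596 = 0.798
Arc 6: start y=0.000, vy=0.798 → t=0.163, apex=0.032, x_land=106.107, impact vy=-0.798
  bounce: vy ← 0.5·0.798 = 0.399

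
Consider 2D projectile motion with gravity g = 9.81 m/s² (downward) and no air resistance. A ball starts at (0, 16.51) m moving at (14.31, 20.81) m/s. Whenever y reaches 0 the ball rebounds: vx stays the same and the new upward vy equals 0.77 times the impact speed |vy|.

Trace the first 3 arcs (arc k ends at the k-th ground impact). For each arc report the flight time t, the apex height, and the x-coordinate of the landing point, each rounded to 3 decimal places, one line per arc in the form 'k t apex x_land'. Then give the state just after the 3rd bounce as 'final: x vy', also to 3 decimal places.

Arc 1: start y=16.510, vy=20.810 → t=4.926, apex=38.582, x_land=70.490, impact vy=-27.513
  bounce: vy ← 0.77·27.513 = 21.185
Arc 2: start y=0.000, vy=21.185 → t=4.319, apex=22.875, x_land=132.296, impact vy=-21.185
  bounce: vy ← 0.77·21.185 = 16.313
Arc 3: start y=0.000, vy=16.313 → t=3.326, apex=13.563, x_land=179.887, impact vy=-16.313
  bounce: vy ← 0.77·16.313 = 12.561

1 4.926 38.582 70.490
2 4.319 22.875 132.296
3 3.326 13.563 179.887
final: 179.887 12.561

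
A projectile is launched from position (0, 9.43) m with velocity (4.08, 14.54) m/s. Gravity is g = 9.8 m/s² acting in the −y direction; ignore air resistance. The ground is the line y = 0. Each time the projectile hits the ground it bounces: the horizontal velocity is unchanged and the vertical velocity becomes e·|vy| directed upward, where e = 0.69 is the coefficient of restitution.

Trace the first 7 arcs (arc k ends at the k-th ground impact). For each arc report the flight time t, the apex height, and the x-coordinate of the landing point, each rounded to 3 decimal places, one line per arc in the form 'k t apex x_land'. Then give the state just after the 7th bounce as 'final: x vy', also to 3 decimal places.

Arc 1: start y=9.430, vy=14.540 → t=3.515, apex=20.216, x_land=14.341, impact vy=-19.906
  bounce: vy ← 0.69·19.906 = 13.735
Arc 2: start y=0.000, vy=13.735 → t=2.803, apex=9.625, x_land=25.777, impact vy=-13.735
  bounce: vy ← 0.69·13.735 = 9.477
Arc 3: start y=0.000, vy=9.477 → t=1.934, apex=4.582, x_land=33.668, impact vy=-9.477
  bounce: vy ← 0.69·9.477 = 6.539
Arc 4: start y=0.000, vy=6.539 → t=1.335, apex=2.182, x_land=39.113, impact vy=-6.539
  bounce: vy ← 0.69·6.539 = 4.512
Arc 5: start y=0.000, vy=4.512 → t=0.921, apex=1.039, x_land=42.870, impact vy=-4.512
  bounce: vy ← 0.69·4.512 = 3.113
Arc 6: start y=0.000, vy=3.113 → t=0.635, apex=0.495, x_land=45.463, impact vy=-3.113
  bounce: vy ← 0.69·3.113 = 2.148
Arc 7: start y=0.000, vy=2.148 → t=0.438, apex=0.235, x_land=47.251, impact vy=-2.148
  bounce: vy ← 0.69·2.148 = 1.482

1 3.515 20.216 14.341
2 2.803 9.625 25.777
3 1.934 4.582 33.668
4 1.335 2.182 39.113
5 0.921 1.039 42.870
6 0.635 0.495 45.463
7 0.438 0.235 47.251
final: 47.251 1.482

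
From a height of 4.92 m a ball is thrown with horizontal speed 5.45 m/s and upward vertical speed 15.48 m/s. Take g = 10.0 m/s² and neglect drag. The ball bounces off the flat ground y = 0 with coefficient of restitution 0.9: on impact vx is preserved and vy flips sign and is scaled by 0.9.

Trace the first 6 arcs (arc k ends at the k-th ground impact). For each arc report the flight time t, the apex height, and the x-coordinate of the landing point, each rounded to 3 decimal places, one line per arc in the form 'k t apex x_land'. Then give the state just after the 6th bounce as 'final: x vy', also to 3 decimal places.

1 3.387 16.902 18.457
2 3.309 13.690 36.493
3 2.978 11.089 52.726
4 2.681 8.982 67.335
5 2.413 7.276 80.484
6 2.171 5.893 92.317
final: 92.317 9.771

Arc 1: start y=4.920, vy=15.480 → t=3.387, apex=16.902, x_land=18.457, impact vy=-18.386
  bounce: vy ← 0.9·18.386 = 16.547
Arc 2: start y=0.000, vy=16.547 → t=3.309, apex=13.690, x_land=36.493, impact vy=-16.547
  bounce: vy ← 0.9·16.547 = 14.892
Arc 3: start y=0.000, vy=14.892 → t=2.978, apex=11.089, x_land=52.726, impact vy=-14.892
  bounce: vy ← 0.9·14.892 = 13.403
Arc 4: start y=0.000, vy=13.403 → t=2.681, apex=8.982, x_land=67.335, impact vy=-13.403
  bounce: vy ← 0.9·13.403 = 12.063
Arc 5: start y=0.000, vy=12.063 → t=2.413, apex=7.276, x_land=80.484, impact vy=-12.063
  bounce: vy ← 0.9·12.063 = 10.857
Arc 6: start y=0.000, vy=10.857 → t=2.171, apex=5.893, x_land=92.317, impact vy=-10.857
  bounce: vy ← 0.9·10.857 = 9.771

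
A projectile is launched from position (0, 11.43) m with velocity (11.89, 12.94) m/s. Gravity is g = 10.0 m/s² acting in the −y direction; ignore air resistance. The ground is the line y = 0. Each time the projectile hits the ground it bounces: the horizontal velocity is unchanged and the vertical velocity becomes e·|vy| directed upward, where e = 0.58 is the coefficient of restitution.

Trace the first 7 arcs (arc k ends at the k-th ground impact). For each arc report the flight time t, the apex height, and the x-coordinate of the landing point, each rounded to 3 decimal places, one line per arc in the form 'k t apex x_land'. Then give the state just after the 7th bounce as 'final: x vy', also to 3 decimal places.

1 3.284 19.802 39.048
2 2.308 6.661 66.496
3 1.339 2.241 82.416
4 0.777 0.754 91.649
5 0.450 0.254 97.005
6 0.261 0.085 100.111
7 0.152 0.029 101.912
final: 101.912 0.439

Arc 1: start y=11.430, vy=12.940 → t=3.284, apex=19.802, x_land=39.048, impact vy=-19.901
  bounce: vy ← 0.58·19.901 = 11.542
Arc 2: start y=0.000, vy=11.542 → t=2.308, apex=6.661, x_land=66.496, impact vy=-11.542
  bounce: vy ← 0.58·11.542 = 6.695
Arc 3: start y=0.000, vy=6.695 → t=1.339, apex=2.241, x_land=82.416, impact vy=-6.695
  bounce: vy ← 0.58·6.695 = 3.883
Arc 4: start y=0.000, vy=3.883 → t=0.777, apex=0.754, x_land=91.649, impact vy=-3.883
  bounce: vy ← 0.58·3.883 = 2.252
Arc 5: start y=0.000, vy=2.252 → t=0.450, apex=0.254, x_land=97.005, impact vy=-2.252
  bounce: vy ← 0.58·2.252 = 1.306
Arc 6: start y=0.000, vy=1.306 → t=0.261, apex=0.085, x_land=100.111, impact vy=-1.306
  bounce: vy ← 0.58·1.306 = 0.758
Arc 7: start y=0.000, vy=0.758 → t=0.152, apex=0.029, x_land=101.912, impact vy=-0.758
  bounce: vy ← 0.58·0.758 = 0.439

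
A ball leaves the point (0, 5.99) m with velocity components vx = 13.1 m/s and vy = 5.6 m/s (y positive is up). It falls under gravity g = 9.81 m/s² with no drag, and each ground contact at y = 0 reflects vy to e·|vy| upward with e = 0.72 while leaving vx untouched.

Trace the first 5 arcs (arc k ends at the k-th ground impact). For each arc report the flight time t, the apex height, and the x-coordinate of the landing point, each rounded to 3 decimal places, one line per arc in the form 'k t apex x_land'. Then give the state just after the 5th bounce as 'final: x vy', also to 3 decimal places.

Arc 1: start y=5.990, vy=5.600 → t=1.815, apex=7.588, x_land=23.772, impact vy=-12.202
  bounce: vy ← 0.72·12.202 = 8.785
Arc 2: start y=0.000, vy=8.785 → t=1.791, apex=3.934, x_land=47.235, impact vy=-8.785
  bounce: vy ← 0.72·8.785 = 6.325
Arc 3: start y=0.000, vy=6.325 → t=1.290, apex=2.039, x_land=64.129, impact vy=-6.325
  bounce: vy ← 0.72·6.325 = 4.554
Arc 4: start y=0.000, vy=4.554 → t=0.929, apex=1.057, x_land=76.292, impact vy=-4.554
  bounce: vy ← 0.72·4.554 = 3.279
Arc 5: start y=0.000, vy=3.279 → t=0.669, apex=0.548, x_land=85.050, impact vy=-3.279
  bounce: vy ← 0.72·3.279 = 2.361

1 1.815 7.588 23.772
2 1.791 3.934 47.235
3 1.290 2.039 64.129
4 0.929 1.057 76.292
5 0.669 0.548 85.050
final: 85.050 2.361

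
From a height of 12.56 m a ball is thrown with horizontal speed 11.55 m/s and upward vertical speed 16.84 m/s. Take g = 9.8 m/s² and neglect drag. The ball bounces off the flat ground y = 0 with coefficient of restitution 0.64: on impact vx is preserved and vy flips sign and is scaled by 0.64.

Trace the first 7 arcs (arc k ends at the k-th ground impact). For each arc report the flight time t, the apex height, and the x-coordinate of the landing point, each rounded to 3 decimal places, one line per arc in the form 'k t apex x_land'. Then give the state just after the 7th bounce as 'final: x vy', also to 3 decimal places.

Arc 1: start y=12.560, vy=16.840 → t=4.067, apex=27.029, x_land=46.974, impact vy=-23.017
  bounce: vy ← 0.64·23.017 = 14.731
Arc 2: start y=0.000, vy=14.731 → t=3.006, apex=11.071, x_land=81.696, impact vy=-14.731
  bounce: vy ← 0.64·14.731 = 9.428
Arc 3: start y=0.000, vy=9.428 → t=1.924, apex=4.535, x_land=103.918, impact vy=-9.428
  bounce: vy ← 0.64·9.428 = 6.034
Arc 4: start y=0.000, vy=6.034 → t=1.231, apex=1.857, x_land=118.140, impact vy=-6.034
  bounce: vy ← 0.64·6.034 = 3.862
Arc 5: start y=0.000, vy=3.862 → t=0.788, apex=0.761, x_land=127.242, impact vy=-3.862
  bounce: vy ← 0.64·3.862 = 2.471
Arc 6: start y=0.000, vy=2.471 → t=0.504, apex=0.312, x_land=133.068, impact vy=-2.471
  bounce: vy ← 0.64·2.471 = 1.582
Arc 7: start y=0.000, vy=1.582 → t=0.323, apex=0.128, x_land=136.796, impact vy=-1.582
  bounce: vy ← 0.64·1.582 = 1.012

1 4.067 27.029 46.974
2 3.006 11.071 81.696
3 1.924 4.535 103.918
4 1.231 1.857 118.140
5 0.788 0.761 127.242
6 0.504 0.312 133.068
7 0.323 0.128 136.796
final: 136.796 1.012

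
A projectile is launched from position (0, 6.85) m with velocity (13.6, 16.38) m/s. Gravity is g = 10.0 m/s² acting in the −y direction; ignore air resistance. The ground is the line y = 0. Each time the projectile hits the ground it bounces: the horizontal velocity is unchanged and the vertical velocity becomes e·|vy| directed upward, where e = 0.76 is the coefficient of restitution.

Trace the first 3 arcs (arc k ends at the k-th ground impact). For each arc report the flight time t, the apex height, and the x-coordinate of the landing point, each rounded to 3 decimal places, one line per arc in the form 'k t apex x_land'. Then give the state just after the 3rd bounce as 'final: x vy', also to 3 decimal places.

Arc 1: start y=6.850, vy=16.380 → t=3.651, apex=20.265, x_land=49.657, impact vy=-20.132
  bounce: vy ← 0.76·20.132 = 15.300
Arc 2: start y=0.000, vy=15.300 → t=3.060, apex=11.705, x_land=91.274, impact vy=-15.300
  bounce: vy ← 0.76·15.300 = 11.628
Arc 3: start y=0.000, vy=11.628 → t=2.326, apex=6.761, x_land=122.903, impact vy=-11.628
  bounce: vy ← 0.76·11.628 = 8.838

1 3.651 20.265 49.657
2 3.060 11.705 91.274
3 2.326 6.761 122.903
final: 122.903 8.838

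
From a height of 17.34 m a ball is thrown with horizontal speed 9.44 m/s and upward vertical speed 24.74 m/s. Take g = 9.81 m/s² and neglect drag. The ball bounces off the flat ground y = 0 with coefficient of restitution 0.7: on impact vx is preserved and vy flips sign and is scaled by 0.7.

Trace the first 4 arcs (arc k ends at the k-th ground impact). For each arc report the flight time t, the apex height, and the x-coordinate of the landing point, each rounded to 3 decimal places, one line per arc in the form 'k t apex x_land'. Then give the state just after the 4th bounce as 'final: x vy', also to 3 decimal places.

Arc 1: start y=17.340, vy=24.740 → t=5.668, apex=48.536, x_land=53.502, impact vy=-30.859
  bounce: vy ← 0.7·30.859 = 21.601
Arc 2: start y=0.000, vy=21.601 → t=4.404, apex=23.783, x_land=95.075, impact vy=-21.601
  bounce: vy ← 0.7·21.601 = 15.121
Arc 3: start y=0.000, vy=15.121 → t=3.083, apex=11.654, x_land=124.176, impact vy=-15.121
  bounce: vy ← 0.7·15.121 = 10.585
Arc 4: start y=0.000, vy=10.585 → t=2.158, apex=5.710, x_land=144.547, impact vy=-10.585
  bounce: vy ← 0.7·10.585 = 7.409

1 5.668 48.536 53.502
2 4.404 23.783 95.075
3 3.083 11.654 124.176
4 2.158 5.710 144.547
final: 144.547 7.409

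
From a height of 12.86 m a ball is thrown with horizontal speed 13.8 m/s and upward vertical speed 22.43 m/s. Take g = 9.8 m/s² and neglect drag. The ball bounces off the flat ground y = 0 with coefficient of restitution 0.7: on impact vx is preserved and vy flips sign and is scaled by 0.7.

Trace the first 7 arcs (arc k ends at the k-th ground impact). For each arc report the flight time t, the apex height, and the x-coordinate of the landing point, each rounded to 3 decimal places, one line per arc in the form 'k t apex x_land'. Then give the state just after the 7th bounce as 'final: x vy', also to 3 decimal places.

Arc 1: start y=12.860, vy=22.430 → t=5.093, apex=38.529, x_land=70.282, impact vy=-27.480
  bounce: vy ← 0.7·27.480 = 19.236
Arc 2: start y=0.000, vy=19.236 → t=3.926, apex=18.879, x_land=124.457, impact vy=-19.236
  bounce: vy ← 0.7·19.236 = 13.465
Arc 3: start y=0.000, vy=13.465 → t=2.748, apex=9.251, x_land=162.380, impact vy=-13.465
  bounce: vy ← 0.7·13.465 = 9.426
Arc 4: start y=0.000, vy=9.426 → t=1.924, apex=4.533, x_land=188.925, impact vy=-9.426
  bounce: vy ← 0.7·9.426 = 6.598
Arc 5: start y=0.000, vy=6.598 → t=1.347, apex=2.221, x_land=207.508, impact vy=-6.598
  bounce: vy ← 0.7·6.598 = 4.619
Arc 6: start y=0.000, vy=4.619 → t=0.943, apex=1.088, x_land=220.515, impact vy=-4.619
  bounce: vy ← 0.7·4.619 = 3.233
Arc 7: start y=0.000, vy=3.233 → t=0.660, apex=0.533, x_land=229.620, impact vy=-3.233
  bounce: vy ← 0.7·3.233 = 2.263

1 5.093 38.529 70.282
2 3.926 18.879 124.457
3 2.748 9.251 162.380
4 1.924 4.533 188.925
5 1.347 2.221 207.508
6 0.943 1.088 220.515
7 0.660 0.533 229.620
final: 229.620 2.263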